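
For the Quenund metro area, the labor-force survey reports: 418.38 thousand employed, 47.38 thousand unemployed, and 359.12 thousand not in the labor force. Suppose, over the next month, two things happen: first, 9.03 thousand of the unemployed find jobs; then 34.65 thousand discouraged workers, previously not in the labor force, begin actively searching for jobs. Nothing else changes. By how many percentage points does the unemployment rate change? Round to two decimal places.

Initially, labor force = 418.38 + 47.38 = 465.76 thousand, so u = 47.38/465.76 = 10.17%.
After the first change, unemployed falls and employed rises by 9.03; labor force unchanged → E = 427.41, U = 38.35, labor force = 465.76 thousand.
After the second change, unemployed and labor force both rise by 34.65 → E = 427.41, U = 73.00, labor force = 500.41 thousand.
New unemployment rate = 73.00 / 500.41 = 14.59%.
Change = 14.59% − 10.17% = +4.42 percentage points.

The unemployment rate changes by +4.42 percentage points.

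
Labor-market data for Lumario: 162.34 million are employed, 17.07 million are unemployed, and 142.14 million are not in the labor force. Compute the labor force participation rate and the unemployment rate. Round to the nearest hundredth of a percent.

Labor force participation rate ≈ 55.80%; unemployment rate ≈ 9.51%.

Labor force = employed + unemployed = 162.34 + 17.07 = 179.41 million.
Working-age population = 179.41 + 142.14 = 321.55 million.
Unemployment rate = 17.07 / 179.41 = 9.51%.
Labor force participation rate = 179.41 / 321.55 = 55.80%.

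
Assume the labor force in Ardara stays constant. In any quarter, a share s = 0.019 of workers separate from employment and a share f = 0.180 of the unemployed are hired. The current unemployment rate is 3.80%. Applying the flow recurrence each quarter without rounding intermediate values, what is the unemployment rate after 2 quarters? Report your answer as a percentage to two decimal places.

With a fixed labor force, u_{t+1} = u_t + s·(1−u_t) − f·u_t = u_t·(1−s−f) + s.
Here 1−s−f = 0.801 and s = 0.019.
u_1 = 0.038000 × 0.801 + 0.019 = 0.049438.
u_2 = 0.049438 × 0.801 + 0.019 = 0.058600.

Unemployment rate after two quarters ≈ 5.86%.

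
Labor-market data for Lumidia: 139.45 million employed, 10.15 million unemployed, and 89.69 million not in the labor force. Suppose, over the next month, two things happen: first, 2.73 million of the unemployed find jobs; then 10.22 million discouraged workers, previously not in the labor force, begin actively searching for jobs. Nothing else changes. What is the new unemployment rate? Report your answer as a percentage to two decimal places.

Initially, labor force = 139.45 + 10.15 = 149.60 million, so u = 10.15/149.60 = 6.78%.
After the first change, unemployed falls and employed rises by 2.73; labor force unchanged → E = 142.18, U = 7.42, labor force = 149.60 million.
After the second change, unemployed and labor force both rise by 10.22 → E = 142.18, U = 17.64, labor force = 159.82 million.
New unemployment rate = 17.64 / 159.82 = 11.04%.

New unemployment rate ≈ 11.04%.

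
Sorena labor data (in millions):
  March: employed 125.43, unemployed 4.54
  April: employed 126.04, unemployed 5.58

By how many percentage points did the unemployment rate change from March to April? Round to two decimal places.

March: labor force = 125.43 + 4.54 = 129.97; u = 4.54/129.97 = 3.49%.
April: labor force = 126.04 + 5.58 = 131.62; u = 5.58/131.62 = 4.24%.
Change = 4.24% − 3.49% = +0.75 pp.

The unemployment rate changed by +0.75 percentage points.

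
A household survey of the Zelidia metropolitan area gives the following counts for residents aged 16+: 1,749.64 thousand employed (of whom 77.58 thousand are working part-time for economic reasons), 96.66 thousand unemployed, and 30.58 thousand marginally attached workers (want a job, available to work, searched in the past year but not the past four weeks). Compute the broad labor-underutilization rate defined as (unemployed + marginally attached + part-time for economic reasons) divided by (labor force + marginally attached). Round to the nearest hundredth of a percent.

Broad underutilization rate ≈ 10.91%.

Labor force = 1,749.64 + 96.66 = 1,846.30 thousand.
Numerator = 96.66 + 30.58 + 77.58 = 204.82 thousand.
Denominator = 1,846.30 + 30.58 = 1,876.88 thousand.
Broad rate = 204.82 / 1,876.88 = 10.91%.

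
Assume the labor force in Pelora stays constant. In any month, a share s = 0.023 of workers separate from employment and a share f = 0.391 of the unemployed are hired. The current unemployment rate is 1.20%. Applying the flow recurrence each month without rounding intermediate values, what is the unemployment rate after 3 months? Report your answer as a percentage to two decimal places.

Unemployment rate after three months ≈ 4.68%.

With a fixed labor force, u_{t+1} = u_t + s·(1−u_t) − f·u_t = u_t·(1−s−f) + s.
Here 1−s−f = 0.586 and s = 0.023.
u_1 = 0.012000 × 0.586 + 0.023 = 0.030032.
u_2 = 0.030032 × 0.586 + 0.023 = 0.040599.
u_3 = 0.040599 × 0.586 + 0.023 = 0.046791.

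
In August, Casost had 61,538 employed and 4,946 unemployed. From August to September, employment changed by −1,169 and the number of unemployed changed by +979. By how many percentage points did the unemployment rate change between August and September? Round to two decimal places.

The unemployment rate changed by +1.50 percentage points.

August: labor force = 61,538 + 4,946 = 66,484; u = 4,946/66,484 = 7.44%.
September: labor force = 60,369 + 5,925 = 66,294; u = 5,925/66,294 = 8.94%.
Change = 8.94% − 7.44% = +1.50 pp.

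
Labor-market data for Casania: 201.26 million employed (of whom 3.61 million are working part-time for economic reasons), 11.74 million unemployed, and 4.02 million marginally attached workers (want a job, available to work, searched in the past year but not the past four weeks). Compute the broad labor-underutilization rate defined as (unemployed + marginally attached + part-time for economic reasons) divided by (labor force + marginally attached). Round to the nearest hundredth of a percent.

Broad underutilization rate ≈ 8.93%.

Labor force = 201.26 + 11.74 = 213.00 million.
Numerator = 11.74 + 4.02 + 3.61 = 19.37 million.
Denominator = 213.00 + 4.02 = 217.02 million.
Broad rate = 19.37 / 217.02 = 8.93%.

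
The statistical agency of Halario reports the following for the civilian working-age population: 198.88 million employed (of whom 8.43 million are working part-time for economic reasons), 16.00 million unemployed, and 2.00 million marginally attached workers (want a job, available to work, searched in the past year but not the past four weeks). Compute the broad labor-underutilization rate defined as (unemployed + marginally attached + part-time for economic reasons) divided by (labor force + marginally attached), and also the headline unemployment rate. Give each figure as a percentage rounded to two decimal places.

Broad underutilization rate ≈ 12.19%; headline unemployment rate ≈ 7.45%.

Labor force = 198.88 + 16.00 = 214.88 million.
Numerator = 16.00 + 2.00 + 8.43 = 26.43 million.
Denominator = 214.88 + 2.00 = 216.88 million.
Broad rate = 26.43 / 216.88 = 12.19%.
Headline unemployment rate = 16.00 / 214.88 = 7.45%.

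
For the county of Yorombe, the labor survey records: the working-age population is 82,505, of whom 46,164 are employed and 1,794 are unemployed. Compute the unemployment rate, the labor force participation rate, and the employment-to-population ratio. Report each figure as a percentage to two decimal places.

Unemployment rate ≈ 3.74%; labor force participation rate ≈ 58.13%; employment-population ratio ≈ 55.95%.

Labor force = employed + unemployed = 46,164 + 1,794 = 47,958.
Unemployment rate = 1,794 / 47,958 = 3.74%.
Labor force participation rate = 47,958 / 82,505 = 58.13%.
Employment-population ratio = 46,164 / 82,505 = 55.95%.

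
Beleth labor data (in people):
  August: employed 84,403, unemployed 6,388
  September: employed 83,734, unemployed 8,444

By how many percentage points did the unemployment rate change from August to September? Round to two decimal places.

The unemployment rate changed by +2.12 percentage points.

August: labor force = 84,403 + 6,388 = 90,791; u = 6,388/90,791 = 7.04%.
September: labor force = 83,734 + 8,444 = 92,178; u = 8,444/92,178 = 9.16%.
Change = 9.16% − 7.04% = +2.12 pp.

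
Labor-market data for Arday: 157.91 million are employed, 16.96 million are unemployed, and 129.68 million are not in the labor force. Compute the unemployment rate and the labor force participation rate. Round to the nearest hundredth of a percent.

Unemployment rate ≈ 9.70%; labor force participation rate ≈ 57.42%.

Labor force = employed + unemployed = 157.91 + 16.96 = 174.87 million.
Working-age population = 174.87 + 129.68 = 304.55 million.
Unemployment rate = 16.96 / 174.87 = 9.70%.
Labor force participation rate = 174.87 / 304.55 = 57.42%.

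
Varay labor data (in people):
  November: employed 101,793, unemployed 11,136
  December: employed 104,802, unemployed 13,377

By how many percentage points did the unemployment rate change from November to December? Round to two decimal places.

The unemployment rate changed by +1.46 percentage points.

November: labor force = 101,793 + 11,136 = 112,929; u = 11,136/112,929 = 9.86%.
December: labor force = 104,802 + 13,377 = 118,179; u = 13,377/118,179 = 11.32%.
Change = 11.32% − 9.86% = +1.46 pp.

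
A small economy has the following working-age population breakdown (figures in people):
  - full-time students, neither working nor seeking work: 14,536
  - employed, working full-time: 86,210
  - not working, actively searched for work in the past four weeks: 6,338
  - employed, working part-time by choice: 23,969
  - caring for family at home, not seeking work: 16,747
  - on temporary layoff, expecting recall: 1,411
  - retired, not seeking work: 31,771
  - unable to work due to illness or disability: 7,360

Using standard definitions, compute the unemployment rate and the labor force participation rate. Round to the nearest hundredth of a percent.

Unemployment rate ≈ 6.57%; labor force participation rate ≈ 62.61%.

Employed = 86,210 + 23,969 = 110,179.
Unemployed = 6,338 + 1,411 = 7,749 (jobless and actively searching, or on temporary layoff).
Labor force = 110,179 + 7,749 = 117,928.
Not in labor force = 14,536 + 16,747 + 31,771 + 7,360 = 70,414 (those not working and not actively searching are outside the labor force).
Civilian working-age population = 117,928 + 70,414 = 188,342.
Unemployment rate = 7,749 / 117,928 = 6.57%.
Labor force participation rate = 117,928 / 188,342 = 62.61%.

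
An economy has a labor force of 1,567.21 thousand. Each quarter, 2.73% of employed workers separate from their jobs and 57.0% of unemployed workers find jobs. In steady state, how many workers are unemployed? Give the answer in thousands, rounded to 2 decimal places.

About 71.63 thousand are unemployed in steady state.

Steady-state unemployment rate u* = s/(s+f) = 2.73/(2.73+57.0) = 0.045706.
Unemployed = u* × labor force = 0.045706 × 1,567.21 ≈ 71.63 thousand.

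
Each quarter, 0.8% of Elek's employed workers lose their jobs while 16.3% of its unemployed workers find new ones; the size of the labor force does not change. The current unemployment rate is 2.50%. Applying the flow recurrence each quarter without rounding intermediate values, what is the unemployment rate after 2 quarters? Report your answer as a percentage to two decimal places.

Unemployment rate after two quarters ≈ 3.18%.

With a fixed labor force, u_{t+1} = u_t + s·(1−u_t) − f·u_t = u_t·(1−s−f) + s.
Here 1−s−f = 0.829 and s = 0.008.
u_1 = 0.025000 × 0.829 + 0.008 = 0.028725.
u_2 = 0.028725 × 0.829 + 0.008 = 0.031813.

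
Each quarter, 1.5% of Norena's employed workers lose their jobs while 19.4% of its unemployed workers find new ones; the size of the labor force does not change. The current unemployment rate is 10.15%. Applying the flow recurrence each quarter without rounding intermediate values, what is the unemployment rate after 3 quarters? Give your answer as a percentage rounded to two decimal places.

With a fixed labor force, u_{t+1} = u_t + s·(1−u_t) − f·u_t = u_t·(1−s−f) + s.
Here 1−s−f = 0.791 and s = 0.015.
u_1 = 0.101500 × 0.791 + 0.015 = 0.095287.
u_2 = 0.095287 × 0.791 + 0.015 = 0.090372.
u_3 = 0.090372 × 0.791 + 0.015 = 0.086484.

Unemployment rate after three quarters ≈ 8.65%.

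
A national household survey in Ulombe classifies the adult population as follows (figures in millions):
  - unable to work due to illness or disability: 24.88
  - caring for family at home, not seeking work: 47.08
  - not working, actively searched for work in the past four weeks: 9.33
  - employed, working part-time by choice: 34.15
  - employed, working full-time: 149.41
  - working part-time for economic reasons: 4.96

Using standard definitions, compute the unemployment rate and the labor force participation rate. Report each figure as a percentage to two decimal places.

Employed = 34.15 + 149.41 + 4.96 = 188.52 million (anyone who worked, including part-time for economic reasons, counts as employed).
Unemployed = 9.33 million.
Labor force = 188.52 + 9.33 = 197.85 million.
Not in labor force = 24.88 + 47.08 = 71.96 million (those not working and not actively searching are outside the labor force).
Civilian working-age population = 197.85 + 71.96 = 269.81 million.
Unemployment rate = 9.33 / 197.85 = 4.72%.
Labor force participation rate = 197.85 / 269.81 = 73.33%.

Unemployment rate ≈ 4.72%; labor force participation rate ≈ 73.33%.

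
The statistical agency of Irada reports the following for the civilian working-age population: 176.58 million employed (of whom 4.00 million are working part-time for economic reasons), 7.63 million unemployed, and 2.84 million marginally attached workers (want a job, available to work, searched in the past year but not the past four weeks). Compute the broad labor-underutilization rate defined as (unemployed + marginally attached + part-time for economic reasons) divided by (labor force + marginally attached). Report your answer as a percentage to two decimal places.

Broad underutilization rate ≈ 7.74%.

Labor force = 176.58 + 7.63 = 184.21 million.
Numerator = 7.63 + 2.84 + 4.00 = 14.47 million.
Denominator = 184.21 + 2.84 = 187.05 million.
Broad rate = 14.47 / 187.05 = 7.74%.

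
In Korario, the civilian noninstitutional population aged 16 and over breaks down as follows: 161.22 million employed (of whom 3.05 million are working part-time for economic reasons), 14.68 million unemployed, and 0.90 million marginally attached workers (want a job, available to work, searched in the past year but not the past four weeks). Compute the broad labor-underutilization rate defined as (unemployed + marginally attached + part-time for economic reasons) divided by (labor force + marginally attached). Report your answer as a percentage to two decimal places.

Labor force = 161.22 + 14.68 = 175.90 million.
Numerator = 14.68 + 0.90 + 3.05 = 18.63 million.
Denominator = 175.90 + 0.90 = 176.80 million.
Broad rate = 18.63 / 176.80 = 10.54%.

Broad underutilization rate ≈ 10.54%.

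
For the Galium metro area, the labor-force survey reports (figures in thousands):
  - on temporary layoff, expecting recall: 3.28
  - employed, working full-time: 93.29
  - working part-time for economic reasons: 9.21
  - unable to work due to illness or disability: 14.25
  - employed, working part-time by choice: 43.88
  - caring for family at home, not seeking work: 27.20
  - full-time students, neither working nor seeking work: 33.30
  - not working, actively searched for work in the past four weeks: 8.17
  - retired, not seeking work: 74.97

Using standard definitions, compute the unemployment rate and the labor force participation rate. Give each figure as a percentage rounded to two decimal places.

Employed = 93.29 + 9.21 + 43.88 = 146.38 thousand (anyone who worked, including part-time for economic reasons, counts as employed).
Unemployed = 3.28 + 8.17 = 11.45 thousand (jobless and actively searching, or on temporary layoff).
Labor force = 146.38 + 11.45 = 157.83 thousand.
Not in labor force = 14.25 + 27.20 + 33.30 + 74.97 = 149.72 thousand (those not working and not actively searching are outside the labor force).
Civilian working-age population = 157.83 + 149.72 = 307.55 thousand.
Unemployment rate = 11.45 / 157.83 = 7.25%.
Labor force participation rate = 157.83 / 307.55 = 51.32%.

Unemployment rate ≈ 7.25%; labor force participation rate ≈ 51.32%.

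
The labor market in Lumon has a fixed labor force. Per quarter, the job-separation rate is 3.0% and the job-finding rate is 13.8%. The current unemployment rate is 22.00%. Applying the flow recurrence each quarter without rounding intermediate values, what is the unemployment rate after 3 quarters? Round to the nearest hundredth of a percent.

With a fixed labor force, u_{t+1} = u_t + s·(1−u_t) − f·u_t = u_t·(1−s−f) + s.
Here 1−s−f = 0.832 and s = 0.030.
u_1 = 0.220000 × 0.832 + 0.030 = 0.213040.
u_2 = 0.213040 × 0.832 + 0.030 = 0.207249.
u_3 = 0.207249 × 0.832 + 0.030 = 0.202431.

Unemployment rate after three quarters ≈ 20.24%.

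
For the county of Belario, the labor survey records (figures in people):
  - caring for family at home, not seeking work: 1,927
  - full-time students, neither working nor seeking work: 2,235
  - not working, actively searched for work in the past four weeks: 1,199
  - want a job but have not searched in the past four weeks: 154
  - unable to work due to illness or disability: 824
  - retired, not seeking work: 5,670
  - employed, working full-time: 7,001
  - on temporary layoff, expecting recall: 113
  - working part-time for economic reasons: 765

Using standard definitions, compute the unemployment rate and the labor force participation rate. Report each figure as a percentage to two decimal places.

Unemployment rate ≈ 14.45%; labor force participation rate ≈ 45.65%.

Employed = 7,001 + 765 = 7,766 (anyone who worked, including part-time for economic reasons, counts as employed).
Unemployed = 1,199 + 113 = 1,312 (jobless and actively searching, or on temporary layoff).
Labor force = 7,766 + 1,312 = 9,078.
Not in labor force = 1,927 + 2,235 + 154 + 824 + 5,670 = 10,810 (those not working and not actively searching are outside the labor force — including those who want a job but have given up searching).
Civilian working-age population = 9,078 + 10,810 = 19,888.
Unemployment rate = 1,312 / 9,078 = 14.45%.
Labor force participation rate = 9,078 / 19,888 = 45.65%.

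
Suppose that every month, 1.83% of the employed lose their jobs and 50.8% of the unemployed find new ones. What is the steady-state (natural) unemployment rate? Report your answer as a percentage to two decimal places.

Steady-state unemployment rate ≈ 3.48%.

At steady state the flows balance: s·E = f·U, so U/(E+U) = s/(s+f).
u* = 1.83 / (1.83 + 50.8) = 1.83 / 52.63 = 3.48%.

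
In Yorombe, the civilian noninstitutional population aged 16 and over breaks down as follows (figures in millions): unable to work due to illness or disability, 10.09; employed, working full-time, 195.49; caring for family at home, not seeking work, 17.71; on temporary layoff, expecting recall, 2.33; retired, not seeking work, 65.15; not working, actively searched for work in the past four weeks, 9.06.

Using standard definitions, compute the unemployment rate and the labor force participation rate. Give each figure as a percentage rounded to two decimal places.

Employed = 195.49 million.
Unemployed = 2.33 + 9.06 = 11.39 million (jobless and actively searching, or on temporary layoff).
Labor force = 195.49 + 11.39 = 206.88 million.
Not in labor force = 10.09 + 17.71 + 65.15 = 92.95 million (those not working and not actively searching are outside the labor force).
Civilian working-age population = 206.88 + 92.95 = 299.83 million.
Unemployment rate = 11.39 / 206.88 = 5.51%.
Labor force participation rate = 206.88 / 299.83 = 69.00%.

Unemployment rate ≈ 5.51%; labor force participation rate ≈ 69.00%.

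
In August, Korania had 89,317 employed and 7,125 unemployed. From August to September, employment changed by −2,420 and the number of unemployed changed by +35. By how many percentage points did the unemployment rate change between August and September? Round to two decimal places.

August: labor force = 89,317 + 7,125 = 96,442; u = 7,125/96,442 = 7.39%.
September: labor force = 86,897 + 7,160 = 94,057; u = 7,160/94,057 = 7.61%.
Change = 7.61% − 7.39% = +0.22 pp.

The unemployment rate changed by +0.22 percentage points.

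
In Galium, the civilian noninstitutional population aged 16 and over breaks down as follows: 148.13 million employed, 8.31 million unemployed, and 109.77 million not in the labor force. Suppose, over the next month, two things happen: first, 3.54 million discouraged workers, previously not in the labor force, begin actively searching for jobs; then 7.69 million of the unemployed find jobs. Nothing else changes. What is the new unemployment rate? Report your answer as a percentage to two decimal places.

Initially, labor force = 148.13 + 8.31 = 156.44 million, so u = 8.31/156.44 = 5.31%.
After the first change, unemployed and labor force both rise by 3.54 → E = 148.13, U = 11.85, labor force = 159.98 million.
After the second change, unemployed falls and employed rises by 7.69; labor force unchanged → E = 155.82, U = 4.16, labor force = 159.98 million.
New unemployment rate = 4.16 / 159.98 = 2.60%.

New unemployment rate ≈ 2.60%.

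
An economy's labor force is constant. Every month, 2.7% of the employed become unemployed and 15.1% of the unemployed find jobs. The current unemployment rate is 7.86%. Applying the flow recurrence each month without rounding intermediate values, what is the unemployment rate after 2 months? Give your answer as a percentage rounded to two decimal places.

With a fixed labor force, u_{t+1} = u_t + s·(1−u_t) − f·u_t = u_t·(1−s−f) + s.
Here 1−s−f = 0.822 and s = 0.027.
u_1 = 0.078600 × 0.822 + 0.027 = 0.091609.
u_2 = 0.091609 × 0.822 + 0.027 = 0.102303.

Unemployment rate after two months ≈ 10.23%.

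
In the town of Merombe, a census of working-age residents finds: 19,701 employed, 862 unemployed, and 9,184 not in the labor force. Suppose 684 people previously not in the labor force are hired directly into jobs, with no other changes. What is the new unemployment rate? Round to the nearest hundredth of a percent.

Initially, labor force = 19,701 + 862 = 20,563, so u = 862/20,563 = 4.19%.
After the change, employed and labor force both rise by 684; unemployed unchanged → E = 20,385, U = 862, labor force = 21,247.
New unemployment rate = 862 / 21,247 = 4.06%.

New unemployment rate ≈ 4.06%.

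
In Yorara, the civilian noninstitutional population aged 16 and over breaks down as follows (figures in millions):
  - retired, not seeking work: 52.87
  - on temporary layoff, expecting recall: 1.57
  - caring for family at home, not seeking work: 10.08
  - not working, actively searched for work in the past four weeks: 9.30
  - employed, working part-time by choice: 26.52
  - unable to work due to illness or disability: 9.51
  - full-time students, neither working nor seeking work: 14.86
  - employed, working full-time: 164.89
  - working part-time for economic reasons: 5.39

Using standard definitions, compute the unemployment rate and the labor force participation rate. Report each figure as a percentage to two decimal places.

Employed = 26.52 + 164.89 + 5.39 = 196.80 million (anyone who worked, including part-time for economic reasons, counts as employed).
Unemployed = 1.57 + 9.30 = 10.87 million (jobless and actively searching, or on temporary layoff).
Labor force = 196.80 + 10.87 = 207.67 million.
Not in labor force = 52.87 + 10.08 + 9.51 + 14.86 = 87.32 million (those not working and not actively searching are outside the labor force).
Civilian working-age population = 207.67 + 87.32 = 294.99 million.
Unemployment rate = 10.87 / 207.67 = 5.23%.
Labor force participation rate = 207.67 / 294.99 = 70.40%.

Unemployment rate ≈ 5.23%; labor force participation rate ≈ 70.40%.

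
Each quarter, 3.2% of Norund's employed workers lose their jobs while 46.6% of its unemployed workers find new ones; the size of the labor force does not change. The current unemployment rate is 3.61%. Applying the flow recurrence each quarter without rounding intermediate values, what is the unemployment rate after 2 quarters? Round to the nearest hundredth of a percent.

With a fixed labor force, u_{t+1} = u_t + s·(1−u_t) − f·u_t = u_t·(1−s−f) + s.
Here 1−s−f = 0.502 and s = 0.032.
u_1 = 0.036100 × 0.502 + 0.032 = 0.050122.
u_2 = 0.050122 × 0.502 + 0.032 = 0.057161.

Unemployment rate after two quarters ≈ 5.72%.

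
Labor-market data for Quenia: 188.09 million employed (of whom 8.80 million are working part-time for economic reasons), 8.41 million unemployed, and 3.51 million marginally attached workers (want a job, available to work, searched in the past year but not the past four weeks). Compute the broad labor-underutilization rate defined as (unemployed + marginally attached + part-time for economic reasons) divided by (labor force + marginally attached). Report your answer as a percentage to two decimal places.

Broad underutilization rate ≈ 10.36%.

Labor force = 188.09 + 8.41 = 196.50 million.
Numerator = 8.41 + 3.51 + 8.80 = 20.72 million.
Denominator = 196.50 + 3.51 = 200.01 million.
Broad rate = 20.72 / 200.01 = 10.36%.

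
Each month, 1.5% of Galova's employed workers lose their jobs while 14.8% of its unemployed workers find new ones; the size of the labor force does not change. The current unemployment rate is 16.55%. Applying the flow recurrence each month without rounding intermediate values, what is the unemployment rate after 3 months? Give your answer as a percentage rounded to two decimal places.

Unemployment rate after three months ≈ 13.51%.

With a fixed labor force, u_{t+1} = u_t + s·(1−u_t) − f·u_t = u_t·(1−s−f) + s.
Here 1−s−f = 0.837 and s = 0.015.
u_1 = 0.165500 × 0.837 + 0.015 = 0.153523.
u_2 = 0.153523 × 0.837 + 0.015 = 0.143499.
u_3 = 0.143499 × 0.837 + 0.015 = 0.135109.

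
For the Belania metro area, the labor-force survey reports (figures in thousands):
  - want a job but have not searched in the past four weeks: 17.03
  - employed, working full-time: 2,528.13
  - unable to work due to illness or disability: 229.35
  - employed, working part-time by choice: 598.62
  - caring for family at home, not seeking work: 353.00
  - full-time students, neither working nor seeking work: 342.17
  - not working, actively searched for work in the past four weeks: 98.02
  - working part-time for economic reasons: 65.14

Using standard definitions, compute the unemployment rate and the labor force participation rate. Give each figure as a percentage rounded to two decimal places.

Employed = 2,528.13 + 598.62 + 65.14 = 3,191.89 thousand (anyone who worked, including part-time for economic reasons, counts as employed).
Unemployed = 98.02 thousand.
Labor force = 3,191.89 + 98.02 = 3,289.91 thousand.
Not in labor force = 17.03 + 229.35 + 353.00 + 342.17 = 941.55 thousand (those not working and not actively searching are outside the labor force — including those who want a job but have given up searching).
Civilian working-age population = 3,289.91 + 941.55 = 4,231.46 thousand.
Unemployment rate = 98.02 / 3,289.91 = 2.98%.
Labor force participation rate = 3,289.91 / 4,231.46 = 77.75%.

Unemployment rate ≈ 2.98%; labor force participation rate ≈ 77.75%.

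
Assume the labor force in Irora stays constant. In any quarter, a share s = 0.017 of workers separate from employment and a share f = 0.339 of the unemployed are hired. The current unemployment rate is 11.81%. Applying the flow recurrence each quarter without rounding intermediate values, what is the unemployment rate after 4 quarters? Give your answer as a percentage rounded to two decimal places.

With a fixed labor force, u_{t+1} = u_t + s·(1−u_t) − f·u_t = u_t·(1−s−f) + s.
Here 1−s−f = 0.644 and s = 0.017.
u_1 = 0.118100 × 0.644 + 0.017 = 0.093056.
u_2 = 0.093056 × 0.644 + 0.017 = 0.076928.
u_3 = 0.076928 × 0.644 + 0.017 = 0.066542.
u_4 = 0.066542 × 0.644 + 0.017 = 0.059853.

Unemployment rate after four quarters ≈ 5.99%.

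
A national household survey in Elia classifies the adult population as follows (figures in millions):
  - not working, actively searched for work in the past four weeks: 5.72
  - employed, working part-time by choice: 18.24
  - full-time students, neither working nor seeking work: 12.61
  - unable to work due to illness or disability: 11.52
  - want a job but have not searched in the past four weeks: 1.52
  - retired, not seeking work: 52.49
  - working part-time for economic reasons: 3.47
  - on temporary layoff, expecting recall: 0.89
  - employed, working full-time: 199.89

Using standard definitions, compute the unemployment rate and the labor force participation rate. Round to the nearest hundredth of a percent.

Unemployment rate ≈ 2.90%; labor force participation rate ≈ 74.49%.

Employed = 18.24 + 3.47 + 199.89 = 221.60 million (anyone who worked, including part-time for economic reasons, counts as employed).
Unemployed = 5.72 + 0.89 = 6.61 million (jobless and actively searching, or on temporary layoff).
Labor force = 221.60 + 6.61 = 228.21 million.
Not in labor force = 12.61 + 11.52 + 1.52 + 52.49 = 78.14 million (those not working and not actively searching are outside the labor force — including those who want a job but have given up searching).
Civilian working-age population = 228.21 + 78.14 = 306.35 million.
Unemployment rate = 6.61 / 228.21 = 2.90%.
Labor force participation rate = 228.21 / 306.35 = 74.49%.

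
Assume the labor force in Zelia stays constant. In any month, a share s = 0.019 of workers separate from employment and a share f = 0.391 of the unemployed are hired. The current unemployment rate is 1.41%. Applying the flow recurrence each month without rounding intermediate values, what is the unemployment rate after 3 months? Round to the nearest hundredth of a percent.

With a fixed labor force, u_{t+1} = u_t + s·(1−u_t) − f·u_t = u_t·(1−s−f) + s.
Here 1−s−f = 0.590 and s = 0.019.
u_1 = 0.014100 × 0.590 + 0.019 = 0.027319.
u_2 = 0.027319 × 0.590 + 0.019 = 0.035118.
u_3 = 0.035118 × 0.590 + 0.019 = 0.039720.

Unemployment rate after three months ≈ 3.97%.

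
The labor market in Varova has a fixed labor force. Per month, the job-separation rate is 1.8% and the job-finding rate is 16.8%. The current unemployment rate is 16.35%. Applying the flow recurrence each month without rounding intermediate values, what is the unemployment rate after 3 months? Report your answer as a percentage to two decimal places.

Unemployment rate after three months ≈ 13.28%.

With a fixed labor force, u_{t+1} = u_t + s·(1−u_t) − f·u_t = u_t·(1−s−f) + s.
Here 1−s−f = 0.814 and s = 0.018.
u_1 = 0.163500 × 0.814 + 0.018 = 0.151089.
u_2 = 0.151089 × 0.814 + 0.018 = 0.140986.
u_3 = 0.140986 × 0.814 + 0.018 = 0.132763.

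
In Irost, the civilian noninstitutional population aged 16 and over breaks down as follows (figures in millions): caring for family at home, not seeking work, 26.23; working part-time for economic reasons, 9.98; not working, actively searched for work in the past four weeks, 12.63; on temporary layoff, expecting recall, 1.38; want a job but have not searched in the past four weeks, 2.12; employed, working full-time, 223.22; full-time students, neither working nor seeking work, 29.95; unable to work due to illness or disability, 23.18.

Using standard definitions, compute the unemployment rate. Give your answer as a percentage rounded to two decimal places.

Unemployment rate ≈ 5.67%.

Employed = 9.98 + 223.22 = 233.20 million (anyone who worked, including part-time for economic reasons, counts as employed).
Unemployed = 12.63 + 1.38 = 14.01 million (jobless and actively searching, or on temporary layoff).
Labor force = 233.20 + 14.01 = 247.21 million.
Unemployment rate = 14.01 / 247.21 = 5.67%.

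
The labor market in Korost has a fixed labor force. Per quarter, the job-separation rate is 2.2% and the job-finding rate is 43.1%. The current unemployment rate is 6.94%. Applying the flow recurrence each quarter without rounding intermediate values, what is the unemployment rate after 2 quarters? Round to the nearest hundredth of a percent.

With a fixed labor force, u_{t+1} = u_t + s·(1−u_t) − f·u_t = u_t·(1−s−f) + s.
Here 1−s−f = 0.547 and s = 0.022.
u_1 = 0.069400 × 0.547 + 0.022 = 0.059962.
u_2 = 0.059962 × 0.547 + 0.022 = 0.054799.

Unemployment rate after two quarters ≈ 5.48%.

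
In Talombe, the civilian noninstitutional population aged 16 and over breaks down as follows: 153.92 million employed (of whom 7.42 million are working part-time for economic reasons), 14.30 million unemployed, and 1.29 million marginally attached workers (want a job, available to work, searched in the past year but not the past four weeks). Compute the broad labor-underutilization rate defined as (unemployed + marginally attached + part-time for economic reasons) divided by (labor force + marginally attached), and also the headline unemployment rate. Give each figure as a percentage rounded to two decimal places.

Broad underutilization rate ≈ 13.57%; headline unemployment rate ≈ 8.50%.

Labor force = 153.92 + 14.30 = 168.22 million.
Numerator = 14.30 + 1.29 + 7.42 = 23.01 million.
Denominator = 168.22 + 1.29 = 169.51 million.
Broad rate = 23.01 / 169.51 = 13.57%.
Headline unemployment rate = 14.30 / 168.22 = 8.50%.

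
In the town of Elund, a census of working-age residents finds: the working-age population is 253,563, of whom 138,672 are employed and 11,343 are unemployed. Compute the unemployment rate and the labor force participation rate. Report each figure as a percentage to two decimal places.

Unemployment rate ≈ 7.56%; labor force participation rate ≈ 59.16%.

Labor force = employed + unemployed = 138,672 + 11,343 = 150,015.
Unemployment rate = 11,343 / 150,015 = 7.56%.
Labor force participation rate = 150,015 / 253,563 = 59.16%.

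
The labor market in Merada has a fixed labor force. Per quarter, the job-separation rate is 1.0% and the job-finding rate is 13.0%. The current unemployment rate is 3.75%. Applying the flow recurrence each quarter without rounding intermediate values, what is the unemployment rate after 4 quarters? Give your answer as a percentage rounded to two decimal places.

Unemployment rate after four quarters ≈ 5.29%.

With a fixed labor force, u_{t+1} = u_t + s·(1−u_t) − f·u_t = u_t·(1−s−f) + s.
Here 1−s−f = 0.860 and s = 0.010.
u_1 = 0.037500 × 0.860 + 0.010 = 0.042250.
u_2 = 0.042250 × 0.860 + 0.010 = 0.046335.
u_3 = 0.046335 × 0.860 + 0.010 = 0.049848.
u_4 = 0.049848 × 0.860 + 0.010 = 0.052869.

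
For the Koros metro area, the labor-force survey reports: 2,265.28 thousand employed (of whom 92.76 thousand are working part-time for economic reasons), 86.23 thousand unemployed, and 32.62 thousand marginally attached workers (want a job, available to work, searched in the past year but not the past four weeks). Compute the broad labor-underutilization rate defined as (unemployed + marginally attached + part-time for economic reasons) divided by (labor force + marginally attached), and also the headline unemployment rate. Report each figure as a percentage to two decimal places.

Labor force = 2,265.28 + 86.23 = 2,351.51 thousand.
Numerator = 86.23 + 32.62 + 92.76 = 211.61 thousand.
Denominator = 2,351.51 + 32.62 = 2,384.13 thousand.
Broad rate = 211.61 / 2,384.13 = 8.88%.
Headline unemployment rate = 86.23 / 2,351.51 = 3.67%.

Broad underutilization rate ≈ 8.88%; headline unemployment rate ≈ 3.67%.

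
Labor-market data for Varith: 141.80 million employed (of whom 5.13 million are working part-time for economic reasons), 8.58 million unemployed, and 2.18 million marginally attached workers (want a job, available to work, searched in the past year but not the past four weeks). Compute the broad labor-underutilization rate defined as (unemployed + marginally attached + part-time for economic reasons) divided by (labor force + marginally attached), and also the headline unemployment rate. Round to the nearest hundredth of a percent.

Labor force = 141.80 + 8.58 = 150.38 million.
Numerator = 8.58 + 2.18 + 5.13 = 15.89 million.
Denominator = 150.38 + 2.18 = 152.56 million.
Broad rate = 15.89 / 152.56 = 10.42%.
Headline unemployment rate = 8.58 / 150.38 = 5.71%.

Broad underutilization rate ≈ 10.42%; headline unemployment rate ≈ 5.71%.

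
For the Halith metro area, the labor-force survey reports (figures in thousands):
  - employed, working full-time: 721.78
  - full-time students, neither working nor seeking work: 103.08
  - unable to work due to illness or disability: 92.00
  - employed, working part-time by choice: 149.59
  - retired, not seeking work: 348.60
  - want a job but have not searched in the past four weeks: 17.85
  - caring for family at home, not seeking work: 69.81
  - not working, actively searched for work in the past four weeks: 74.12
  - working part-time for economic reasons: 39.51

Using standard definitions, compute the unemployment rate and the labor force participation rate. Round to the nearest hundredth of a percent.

Unemployment rate ≈ 7.52%; labor force participation rate ≈ 60.94%.

Employed = 721.78 + 149.59 + 39.51 = 910.88 thousand (anyone who worked, including part-time for economic reasons, counts as employed).
Unemployed = 74.12 thousand.
Labor force = 910.88 + 74.12 = 985.00 thousand.
Not in labor force = 103.08 + 92.00 + 348.60 + 17.85 + 69.81 = 631.34 thousand (those not working and not actively searching are outside the labor force — including those who want a job but have given up searching).
Civilian working-age population = 985.00 + 631.34 = 1,616.34 thousand.
Unemployment rate = 74.12 / 985.00 = 7.52%.
Labor force participation rate = 985.00 / 1,616.34 = 60.94%.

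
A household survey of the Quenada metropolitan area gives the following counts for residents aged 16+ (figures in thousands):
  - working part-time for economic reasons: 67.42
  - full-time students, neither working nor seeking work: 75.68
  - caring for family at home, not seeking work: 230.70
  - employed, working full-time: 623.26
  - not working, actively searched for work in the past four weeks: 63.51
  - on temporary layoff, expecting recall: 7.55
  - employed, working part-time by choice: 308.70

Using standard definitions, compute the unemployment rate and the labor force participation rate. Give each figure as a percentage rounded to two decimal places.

Unemployment rate ≈ 6.64%; labor force participation rate ≈ 77.75%.

Employed = 67.42 + 623.26 + 308.70 = 999.38 thousand (anyone who worked, including part-time for economic reasons, counts as employed).
Unemployed = 63.51 + 7.55 = 71.06 thousand (jobless and actively searching, or on temporary layoff).
Labor force = 999.38 + 71.06 = 1,070.44 thousand.
Not in labor force = 75.68 + 230.70 = 306.38 thousand (those not working and not actively searching are outside the labor force).
Civilian working-age population = 1,070.44 + 306.38 = 1,376.82 thousand.
Unemployment rate = 71.06 / 1,070.44 = 6.64%.
Labor force participation rate = 1,070.44 / 1,376.82 = 77.75%.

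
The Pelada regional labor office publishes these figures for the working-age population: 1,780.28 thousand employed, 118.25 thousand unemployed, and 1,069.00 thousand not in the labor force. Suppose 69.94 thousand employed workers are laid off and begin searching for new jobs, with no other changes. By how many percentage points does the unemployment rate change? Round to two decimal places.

The unemployment rate changes by +3.68 percentage points.

Initially, labor force = 1,780.28 + 118.25 = 1,898.53 thousand, so u = 118.25/1,898.53 = 6.23%.
After the change, employed falls and unemployed rises by 69.94; labor force unchanged → E = 1,710.34, U = 188.19, labor force = 1,898.53 thousand.
New unemployment rate = 188.19 / 1,898.53 = 9.91%.
Change = 9.91% − 6.23% = +3.68 percentage points.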